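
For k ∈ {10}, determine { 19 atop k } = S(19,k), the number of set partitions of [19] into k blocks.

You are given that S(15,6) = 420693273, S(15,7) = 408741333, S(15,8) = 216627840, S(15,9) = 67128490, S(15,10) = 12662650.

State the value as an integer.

@16  (16,7):408741333·7+420693273→3281882604, (16,8):216627840·8+408741333→2141764053, (16,9):67128490·9+216627840→820784250, (16,10):12662650·10+67128490→193754990
@17  (17,8):2141764053·8+3281882604→20415995028, (17,9):820784250·9+2141764053→9528822303, (17,10):193754990·10+820784250→2758334150
@18  (18,9):9528822303·9+20415995028→106175395755, (18,10):2758334150·10+9528822303→37112163803
@19  (19,10):37112163803·10+106175395755→477297033785
Read S(19,10) = 477297033785.

477297033785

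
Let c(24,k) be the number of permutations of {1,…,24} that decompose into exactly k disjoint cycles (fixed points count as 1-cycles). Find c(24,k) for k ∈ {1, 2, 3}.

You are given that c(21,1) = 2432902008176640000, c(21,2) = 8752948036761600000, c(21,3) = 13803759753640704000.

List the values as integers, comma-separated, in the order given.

@22  (22,1):2432902008176640000·21+0→51090942171709440000, (22,2):8752948036761600000·21+2432902008176640000→186244810780170240000, (22,3):13803759753640704000·21+8752948036761600000→298631902863216384000
@23  (23,1):51090942171709440000·22+0→1124000727777607680000, (23,2):186244810780170240000·22+51090942171709440000→4148476779335454720000, (23,3):298631902863216384000·22+186244810780170240000→6756146673770930688000
@24  (24,1):1124000727777607680000·23+0→25852016738884976640000, (24,2):4148476779335454720000·23+1124000727777607680000→96538966652493066240000, (24,3):6756146673770930688000·23+4148476779335454720000→159539850276066860544000
Read c(24,1) = 25852016738884976640000, c(24,2) = 96538966652493066240000, c(24,3) = 159539850276066860544000.

25852016738884976640000, 96538966652493066240000, 159539850276066860544000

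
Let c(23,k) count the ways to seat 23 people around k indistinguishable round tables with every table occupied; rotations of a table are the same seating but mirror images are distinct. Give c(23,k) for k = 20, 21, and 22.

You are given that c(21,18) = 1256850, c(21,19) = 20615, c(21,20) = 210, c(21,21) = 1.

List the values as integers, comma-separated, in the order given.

row 22: T[22][19]=21·20615+1256850=1689765  T[22][20]=21·210+20615=25025  T[22][21]=21·1+210=231  T[22][22]=21·0+1=1
row 23: T[23][20]=22·25025+1689765=2240315  T[23][21]=22·231+25025=30107  T[23][22]=22·1+231=253
Read c(23,20) = 2240315, c(23,21) = 30107, c(23,22) = 253.

2240315, 30107, 253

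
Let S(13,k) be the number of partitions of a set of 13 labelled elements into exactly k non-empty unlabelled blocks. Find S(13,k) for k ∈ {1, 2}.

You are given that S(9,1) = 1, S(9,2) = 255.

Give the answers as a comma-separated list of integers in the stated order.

row 10: T[10][1]=1·1+0=1  T[10][2]=2·255+1=511
row 11: T[11][1]=1·1+0=1  T[11][2]=2·511+1=1023
row 12: T[12][1]=1·1+0=1  T[12][2]=2·1023+1=2047
row 13: T[13][1]=1·1+0=1  T[13][2]=2·2047+1=4095
Read S(13,1) = 1, S(13,2) = 4095.

1, 4095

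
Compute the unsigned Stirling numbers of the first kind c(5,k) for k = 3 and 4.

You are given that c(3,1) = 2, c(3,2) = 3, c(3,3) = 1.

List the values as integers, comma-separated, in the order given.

35, 10

[4] T[4,2]:3*3+2=11 · T[4,3]:3*1+3=6 · T[4,4]:3*0+1=1
[5] T[5,3]:4*6+11=35 · T[5,4]:4*1+6=10
Read c(5,3) = 35, c(5,4) = 10.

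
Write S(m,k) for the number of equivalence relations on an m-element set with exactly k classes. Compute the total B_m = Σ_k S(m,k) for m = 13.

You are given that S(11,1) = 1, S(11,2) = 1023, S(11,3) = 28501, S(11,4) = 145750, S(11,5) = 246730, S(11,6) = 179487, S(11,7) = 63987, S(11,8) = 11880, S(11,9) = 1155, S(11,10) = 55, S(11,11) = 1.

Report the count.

@12  (12,1):1·1+0→1, (12,2):1023·2+1→2047, (12,3):28501·3+1023→86526, (12,4):145750·4+28501→611501, (12,5):246730·5+145750→1379400, (12,6):179487·6+246730→1323652, (12,7):63987·7+179487→627396, (12,8):11880·8+63987→159027, (12,9):1155·9+11880→22275, (12,10):55·10+1155→1705, (12,11):1·11+55→66, (12,12):0·12+1→1
@13  (13,1):1·1+0→1, (13,2):2047·2+1→4095, (13,3):86526·3+2047→261625, (13,4):611501·4+86526→2532530, (13,5):1379400·5+611501→7508501, (13,6):1323652·6+1379400→9321312, (13,7):627396·7+1323652→5715424, (13,8):159027·8+627396→1899612, (13,9):22275·9+159027→359502, (13,10):1705·10+22275→39325, (13,11):66·11+1705→2431, (13,12):1·12+66→78, (13,13):0·13+1→1
B_13 = ΣS(13,k) = 1+4095+261625+2532530+7508501+9321312+5715424+1899612+359502+39325+2431+78+1 = 27644437

27644437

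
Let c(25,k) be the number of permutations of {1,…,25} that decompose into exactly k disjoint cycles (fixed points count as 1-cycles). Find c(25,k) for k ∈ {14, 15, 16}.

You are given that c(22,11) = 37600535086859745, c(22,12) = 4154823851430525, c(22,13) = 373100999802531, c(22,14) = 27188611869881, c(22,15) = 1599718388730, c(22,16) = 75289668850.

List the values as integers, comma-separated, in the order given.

[23] T[23,12]:22*4154823851430525+37600535086859745=129006659818331295 · T[23,13]:22*373100999802531+4154823851430525=12363045847086207 · T[23,14]:22*27188611869881+373100999802531=971250460939913 · T[23,15]:22*1599718388730+27188611869881=62382416421941 · T[23,16]:22*75289668850+1599718388730=3256091103430
[24] T[24,13]:23*12363045847086207+129006659818331295=413356714301314056 · T[24,14]:23*971250460939913+12363045847086207=34701806448704206 · T[24,15]:23*62382416421941+971250460939913=2406046038644556 · T[24,16]:23*3256091103430+62382416421941=137272511800831
[25] T[25,14]:24*34701806448704206+413356714301314056=1246200069070215000 · T[25,15]:24*2406046038644556+34701806448704206=92446911376173550 · T[25,16]:24*137272511800831+2406046038644556=5700586321864500
Read c(25,14) = 1246200069070215000, c(25,15) = 92446911376173550, c(25,16) = 5700586321864500.

1246200069070215000, 92446911376173550, 5700586321864500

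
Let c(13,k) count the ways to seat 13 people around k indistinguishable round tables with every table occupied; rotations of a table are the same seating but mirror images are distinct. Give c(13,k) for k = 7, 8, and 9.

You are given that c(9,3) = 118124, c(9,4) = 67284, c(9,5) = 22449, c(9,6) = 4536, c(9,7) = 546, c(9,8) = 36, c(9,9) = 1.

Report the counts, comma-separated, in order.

i=10: T(10,4)=118124+9·67284=723680 | T(10,5)=67284+9·22449=269325 | T(10,6)=22449+9·4536=63273 | T(10,7)=4536+9·546=9450 | T(10,8)=546+9·36=870 | T(10,9)=36+9·1=45
i=11: T(11,5)=723680+10·269325=3416930 | T(11,6)=269325+10·63273=902055 | T(11,7)=63273+10·9450=157773 | T(11,8)=9450+10·870=18150 | T(11,9)=870+10·45=1320
i=12: T(12,6)=3416930+11·902055=13339535 | T(12,7)=902055+11·157773=2637558 | T(12,8)=157773+11·18150=357423 | T(12,9)=18150+11·1320=32670
i=13: T(13,7)=13339535+12·2637558=44990231 | T(13,8)=2637558+12·357423=6926634 | T(13,9)=357423+12·32670=749463
Read c(13,7) = 44990231, c(13,8) = 6926634, c(13,9) = 749463.

44990231, 6926634, 749463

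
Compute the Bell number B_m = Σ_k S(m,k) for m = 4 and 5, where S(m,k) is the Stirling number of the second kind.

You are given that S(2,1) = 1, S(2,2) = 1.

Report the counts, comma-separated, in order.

r3: T_3,1=1×1+0=1; T_3,2=2×1+1=3; T_3,3=3×0+1=1
r4: T_4,1=1×1+0=1; T_4,2=2×3+1=7; T_4,3=3×1+3=6; T_4,4=4×0+1=1
r5: T_5,1=1×1+0=1; T_5,2=2×7+1=15; T_5,3=3×6+7=25; T_5,4=4×1+6=10; T_5,5=5×0+1=1
B_4 = ΣS(4,k) = 1+7+6+1 = 15
B_5 = ΣS(5,k) = 1+15+25+10+1 = 52

15, 52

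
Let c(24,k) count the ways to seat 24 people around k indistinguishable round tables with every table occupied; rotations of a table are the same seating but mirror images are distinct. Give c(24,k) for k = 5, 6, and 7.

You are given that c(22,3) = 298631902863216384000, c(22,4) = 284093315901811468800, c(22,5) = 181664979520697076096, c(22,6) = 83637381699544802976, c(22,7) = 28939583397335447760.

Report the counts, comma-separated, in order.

r23: T_23,4=22×284093315901811468800+298631902863216384000=6548684852703068697600; T_23,5=22×181664979520697076096+284093315901811468800=4280722865357147142912; T_23,6=22×83637381699544802976+181664979520697076096=2021687376910682741568; T_23,7=22×28939583397335447760+83637381699544802976=720308216440924653696
r24: T_24,5=23×4280722865357147142912+6548684852703068697600=105005310755917452984576; T_24,6=23×2021687376910682741568+4280722865357147142912=50779532534302850198976; T_24,7=23×720308216440924653696+2021687376910682741568=18588776355051949776576
Read c(24,5) = 105005310755917452984576, c(24,6) = 50779532534302850198976, c(24,7) = 18588776355051949776576.

105005310755917452984576, 50779532534302850198976, 18588776355051949776576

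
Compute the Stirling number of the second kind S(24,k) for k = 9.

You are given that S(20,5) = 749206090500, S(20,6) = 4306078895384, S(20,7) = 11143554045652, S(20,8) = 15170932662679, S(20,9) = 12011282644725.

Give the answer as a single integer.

120622574326072500

row 21: T[21][6]=6·4306078895384+749206090500=26585679462804  T[21][7]=7·11143554045652+4306078895384=82310957214948  T[21][8]=8·15170932662679+11143554045652=132511015347084  T[21][9]=9·12011282644725+15170932662679=123272476465204
row 22: T[22][7]=7·82310957214948+26585679462804=602762379967440  T[22][8]=8·132511015347084+82310957214948=1142399079991620  T[22][9]=9·123272476465204+132511015347084=1241963303533920
row 23: T[23][8]=8·1142399079991620+602762379967440=9741955019900400  T[23][9]=9·1241963303533920+1142399079991620=12320068811796900
row 24: T[24][9]=9·12320068811796900+9741955019900400=120622574326072500
Read S(24,9) = 120622574326072500.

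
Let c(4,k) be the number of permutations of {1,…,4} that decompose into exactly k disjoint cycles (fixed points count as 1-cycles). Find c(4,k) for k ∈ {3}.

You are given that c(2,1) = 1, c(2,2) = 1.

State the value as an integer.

row 3: T[3][2]=2·1+1=3  T[3][3]=2·0+1=1
row 4: T[4][3]=3·1+3=6
Read c(4,3) = 6.

6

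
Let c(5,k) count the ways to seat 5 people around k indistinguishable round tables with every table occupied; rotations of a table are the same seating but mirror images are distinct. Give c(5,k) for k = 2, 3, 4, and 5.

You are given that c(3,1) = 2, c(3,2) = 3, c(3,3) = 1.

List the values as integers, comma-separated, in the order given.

50, 35, 10, 1

r4: T_4,1=3×2+0=6; T_4,2=3×3+2=11; T_4,3=3×1+3=6; T_4,4=3×0+1=1
r5: T_5,2=4×11+6=50; T_5,3=4×6+11=35; T_5,4=4×1+6=10; T_5,5=4×0+1=1
Read c(5,2) = 50, c(5,3) = 35, c(5,4) = 10, c(5,5) = 1.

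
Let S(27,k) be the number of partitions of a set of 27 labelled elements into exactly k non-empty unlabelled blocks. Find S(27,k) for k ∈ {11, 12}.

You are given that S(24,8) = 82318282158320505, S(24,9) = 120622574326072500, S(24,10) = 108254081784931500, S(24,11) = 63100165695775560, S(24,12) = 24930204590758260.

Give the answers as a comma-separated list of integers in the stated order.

123519417123830092365, 71823166587281982600

r25: T_25,9=9×120622574326072500+82318282158320505=1167921451092973005; T_25,10=10×108254081784931500+120622574326072500=1203163392175387500; T_25,11=11×63100165695775560+108254081784931500=802355904438462660; T_25,12=12×24930204590758260+63100165695775560=362262620784874680
r26: T_26,10=10×1203163392175387500+1167921451092973005=13199555372846848005; T_26,11=11×802355904438462660+1203163392175387500=10029078340998476760; T_26,12=12×362262620784874680+802355904438462660=5149507353856958820
r27: T_27,11=11×10029078340998476760+13199555372846848005=123519417123830092365; T_27,12=12×5149507353856958820+10029078340998476760=71823166587281982600
Read S(27,11) = 123519417123830092365, S(27,12) = 71823166587281982600.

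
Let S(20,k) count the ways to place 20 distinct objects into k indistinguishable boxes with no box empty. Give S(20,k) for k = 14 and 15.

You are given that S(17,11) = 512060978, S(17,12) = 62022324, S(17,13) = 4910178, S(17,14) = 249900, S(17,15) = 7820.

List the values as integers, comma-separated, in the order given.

r18: T_18,12=12×62022324+512060978=1256328866; T_18,13=13×4910178+62022324=125854638; T_18,14=14×249900+4910178=8408778; T_18,15=15×7820+249900=367200
r19: T_19,13=13×125854638+1256328866=2892439160; T_19,14=14×8408778+125854638=243577530; T_19,15=15×367200+8408778=13916778
r20: T_20,14=14×243577530+2892439160=6302524580; T_20,15=15×13916778+243577530=452329200
Read S(20,14) = 6302524580, S(20,15) = 452329200.

6302524580, 452329200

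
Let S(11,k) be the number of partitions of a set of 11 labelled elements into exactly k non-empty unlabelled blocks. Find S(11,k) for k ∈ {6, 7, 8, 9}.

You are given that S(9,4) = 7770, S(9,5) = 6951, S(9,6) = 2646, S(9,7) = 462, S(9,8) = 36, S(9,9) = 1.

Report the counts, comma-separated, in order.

r10: T_10,5=5×6951+7770=42525; T_10,6=6×2646+6951=22827; T_10,7=7×462+2646=5880; T_10,8=8×36+462=750; T_10,9=9×1+36=45
r11: T_11,6=6×22827+42525=179487; T_11,7=7×5880+22827=63987; T_11,8=8×750+5880=11880; T_11,9=9×45+750=1155
Read S(11,6) = 179487, S(11,7) = 63987, S(11,8) = 11880, S(11,9) = 1155.

179487, 63987, 11880, 1155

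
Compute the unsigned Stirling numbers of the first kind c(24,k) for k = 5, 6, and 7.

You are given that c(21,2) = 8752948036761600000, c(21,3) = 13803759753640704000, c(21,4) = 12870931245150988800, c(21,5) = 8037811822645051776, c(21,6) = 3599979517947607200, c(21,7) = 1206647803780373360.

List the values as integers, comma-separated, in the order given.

105005310755917452984576, 50779532534302850198976, 18588776355051949776576

row 22: T[22][3]=21·13803759753640704000+8752948036761600000=298631902863216384000  T[22][4]=21·12870931245150988800+13803759753640704000=284093315901811468800  T[22][5]=21·8037811822645051776+12870931245150988800=181664979520697076096  T[22][6]=21·3599979517947607200+8037811822645051776=83637381699544802976  T[22][7]=21·1206647803780373360+3599979517947607200=28939583397335447760
row 23: T[23][4]=22·284093315901811468800+298631902863216384000=6548684852703068697600  T[23][5]=22·181664979520697076096+284093315901811468800=4280722865357147142912  T[23][6]=22·83637381699544802976+181664979520697076096=2021687376910682741568  T[23][7]=22·28939583397335447760+83637381699544802976=720308216440924653696
row 24: T[24][5]=23·4280722865357147142912+6548684852703068697600=105005310755917452984576  T[24][6]=23·2021687376910682741568+4280722865357147142912=50779532534302850198976  T[24][7]=23·720308216440924653696+2021687376910682741568=18588776355051949776576
Read c(24,5) = 105005310755917452984576, c(24,6) = 50779532534302850198976, c(24,7) = 18588776355051949776576.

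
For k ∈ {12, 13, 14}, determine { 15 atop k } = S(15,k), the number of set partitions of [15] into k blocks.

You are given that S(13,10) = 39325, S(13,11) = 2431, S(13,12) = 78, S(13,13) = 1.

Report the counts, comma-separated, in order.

r14: T_14,11=11×2431+39325=66066; T_14,12=12×78+2431=3367; T_14,13=13×1+78=91; T_14,14=14×0+1=1
r15: T_15,12=12×3367+66066=106470; T_15,13=13×91+3367=4550; T_15,14=14×1+91=105
Read S(15,12) = 106470, S(15,13) = 4550, S(15,14) = 105.

106470, 4550, 105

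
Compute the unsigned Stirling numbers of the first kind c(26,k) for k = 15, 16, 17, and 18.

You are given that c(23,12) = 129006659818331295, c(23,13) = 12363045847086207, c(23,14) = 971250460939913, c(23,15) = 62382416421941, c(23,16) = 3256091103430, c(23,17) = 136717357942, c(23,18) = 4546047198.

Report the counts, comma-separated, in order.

3557372853474553750, 234961569422786050, 12972753318542875, 595667304367135

r24: T_24,13=23×12363045847086207+129006659818331295=413356714301314056; T_24,14=23×971250460939913+12363045847086207=34701806448704206; T_24,15=23×62382416421941+971250460939913=2406046038644556; T_24,16=23×3256091103430+62382416421941=137272511800831; T_24,17=23×136717357942+3256091103430=6400590336096; T_24,18=23×4546047198+136717357942=241276443496
r25: T_25,14=24×34701806448704206+413356714301314056=1246200069070215000; T_25,15=24×2406046038644556+34701806448704206=92446911376173550; T_25,16=24×137272511800831+2406046038644556=5700586321864500; T_25,17=24×6400590336096+137272511800831=290886679867135; T_25,18=24×241276443496+6400590336096=12191224980000
r26: T_26,15=25×92446911376173550+1246200069070215000=3557372853474553750; T_26,16=25×5700586321864500+92446911376173550=234961569422786050; T_26,17=25×290886679867135+5700586321864500=12972753318542875; T_26,18=25×12191224980000+290886679867135=595667304367135
Read c(26,15) = 3557372853474553750, c(26,16) = 234961569422786050, c(26,17) = 12972753318542875, c(26,18) = 595667304367135.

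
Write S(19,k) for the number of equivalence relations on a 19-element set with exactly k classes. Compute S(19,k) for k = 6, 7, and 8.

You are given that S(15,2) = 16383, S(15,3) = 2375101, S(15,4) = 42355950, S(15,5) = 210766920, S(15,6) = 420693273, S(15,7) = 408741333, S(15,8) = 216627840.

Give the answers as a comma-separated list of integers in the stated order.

693081601779, 1492924634839, 1709751003480

row 16: T[16][3]=3·2375101+16383=7141686  T[16][4]=4·42355950+2375101=171798901  T[16][5]=5·210766920+42355950=1096190550  T[16][6]=6·420693273+210766920=2734926558  T[16][7]=7·408741333+420693273=3281882604  T[16][8]=8·216627840+408741333=2141764053
row 17: T[17][4]=4·171798901+7141686=694337290  T[17][5]=5·1096190550+171798901=5652751651  T[17][6]=6·2734926558+1096190550=17505749898  T[17][7]=7·3281882604+2734926558=25708104786  T[17][8]=8·2141764053+3281882604=20415995028
row 18: T[18][5]=5·5652751651+694337290=28958095545  T[18][6]=6·17505749898+5652751651=110687251039  T[18][7]=7·25708104786+17505749898=197462483400  T[18][8]=8·20415995028+25708104786=189036065010
row 19: T[19][6]=6·110687251039+28958095545=693081601779  T[19][7]=7·197462483400+110687251039=1492924634839  T[19][8]=8·189036065010+197462483400=1709751003480
Read S(19,6) = 693081601779, S(19,7) = 1492924634839, S(19,8) = 1709751003480.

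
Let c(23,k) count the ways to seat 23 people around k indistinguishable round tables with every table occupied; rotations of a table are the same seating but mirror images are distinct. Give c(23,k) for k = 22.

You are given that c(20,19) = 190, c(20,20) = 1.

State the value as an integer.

row 21: T[21][20]=20·1+190=210  T[21][21]=20·0+1=1
row 22: T[22][21]=21·1+210=231  T[22][22]=21·0+1=1
row 23: T[23][22]=22·1+231=253
Read c(23,22) = 253.

253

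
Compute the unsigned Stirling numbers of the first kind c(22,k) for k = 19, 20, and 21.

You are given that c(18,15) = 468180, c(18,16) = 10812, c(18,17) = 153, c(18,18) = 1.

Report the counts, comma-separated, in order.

i=19: T(19,16)=468180+18·10812=662796 | T(19,17)=10812+18·153=13566 | T(19,18)=153+18·1=171 | T(19,19)=1+18·0=1
i=20: T(20,17)=662796+19·13566=920550 | T(20,18)=13566+19·171=16815 | T(20,19)=171+19·1=190 | T(20,20)=1+19·0=1
i=21: T(21,18)=920550+20·16815=1256850 | T(21,19)=16815+20·190=20615 | T(21,20)=190+20·1=210 | T(21,21)=1+20·0=1
i=22: T(22,19)=1256850+21·20615=1689765 | T(22,20)=20615+21·210=25025 | T(22,21)=210+21·1=231
Read c(22,19) = 1689765, c(22,20) = 25025, c(22,21) = 231.

1689765, 25025, 231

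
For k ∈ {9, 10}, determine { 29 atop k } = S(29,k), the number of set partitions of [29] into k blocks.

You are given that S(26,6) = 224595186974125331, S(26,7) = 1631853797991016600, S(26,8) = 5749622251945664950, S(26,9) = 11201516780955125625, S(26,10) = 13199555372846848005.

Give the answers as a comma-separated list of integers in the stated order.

9452962848327254398506, 16392038075086211019625

[27] T[27,7]:7*1631853797991016600+224595186974125331=11647571772911241531 · T[27,8]:8*5749622251945664950+1631853797991016600=47628831813556336200 · T[27,9]:9*11201516780955125625+5749622251945664950=106563273280541795575 · T[27,10]:10*13199555372846848005+11201516780955125625=143197070509423605675
[28] T[28,8]:8*47628831813556336200+11647571772911241531=392678226281361931131 · T[28,9]:9*106563273280541795575+47628831813556336200=1006698291338432496375 · T[28,10]:10*143197070509423605675+106563273280541795575=1538533978374777852325
[29] T[29,9]:9*1006698291338432496375+392678226281361931131=9452962848327254398506 · T[29,10]:10*1538533978374777852325+1006698291338432496375=16392038075086211019625
Read S(29,9) = 9452962848327254398506, S(29,10) = 16392038075086211019625.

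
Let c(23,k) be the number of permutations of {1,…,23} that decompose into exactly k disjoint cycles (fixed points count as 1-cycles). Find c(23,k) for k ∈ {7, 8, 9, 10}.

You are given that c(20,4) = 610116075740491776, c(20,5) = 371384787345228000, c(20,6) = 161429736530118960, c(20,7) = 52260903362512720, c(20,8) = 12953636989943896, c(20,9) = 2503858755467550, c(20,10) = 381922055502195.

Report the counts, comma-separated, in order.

720308216440924653696, 199321978221066137360, 43714229649594412832, 7707401101297361068

r21: T_21,5=20×371384787345228000+610116075740491776=8037811822645051776; T_21,6=20×161429736530118960+371384787345228000=3599979517947607200; T_21,7=20×52260903362512720+161429736530118960=1206647803780373360; T_21,8=20×12953636989943896+52260903362512720=311333643161390640; T_21,9=20×2503858755467550+12953636989943896=63030812099294896; T_21,10=20×381922055502195+2503858755467550=10142299865511450
r22: T_22,6=21×3599979517947607200+8037811822645051776=83637381699544802976; T_22,7=21×1206647803780373360+3599979517947607200=28939583397335447760; T_22,8=21×311333643161390640+1206647803780373360=7744654310169576800; T_22,9=21×63030812099294896+311333643161390640=1634980697246583456; T_22,10=21×10142299865511450+63030812099294896=276019109275035346
r23: T_23,7=22×28939583397335447760+83637381699544802976=720308216440924653696; T_23,8=22×7744654310169576800+28939583397335447760=199321978221066137360; T_23,9=22×1634980697246583456+7744654310169576800=43714229649594412832; T_23,10=22×276019109275035346+1634980697246583456=7707401101297361068
Read c(23,7) = 720308216440924653696, c(23,8) = 199321978221066137360, c(23,9) = 43714229649594412832, c(23,10) = 7707401101297361068.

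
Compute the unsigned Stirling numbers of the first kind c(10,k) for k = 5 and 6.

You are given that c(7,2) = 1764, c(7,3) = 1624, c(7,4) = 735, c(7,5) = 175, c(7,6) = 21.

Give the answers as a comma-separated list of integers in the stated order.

269325, 63273

[8] T[8,3]:7*1624+1764=13132 · T[8,4]:7*735+1624=6769 · T[8,5]:7*175+735=1960 · T[8,6]:7*21+175=322
[9] T[9,4]:8*6769+13132=67284 · T[9,5]:8*1960+6769=22449 · T[9,6]:8*322+1960=4536
[10] T[10,5]:9*22449+67284=269325 · T[10,6]:9*4536+22449=63273
Read c(10,5) = 269325, c(10,6) = 63273.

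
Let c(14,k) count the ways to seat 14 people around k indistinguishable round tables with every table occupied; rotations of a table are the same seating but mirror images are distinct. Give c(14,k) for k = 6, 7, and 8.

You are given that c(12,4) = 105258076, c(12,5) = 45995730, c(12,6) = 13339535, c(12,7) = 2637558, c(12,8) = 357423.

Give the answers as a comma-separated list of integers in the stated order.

[13] T[13,5]:12*45995730+105258076=657206836 · T[13,6]:12*13339535+45995730=206070150 · T[13,7]:12*2637558+13339535=44990231 · T[13,8]:12*357423+2637558=6926634
[14] T[14,6]:13*206070150+657206836=3336118786 · T[14,7]:13*44990231+206070150=790943153 · T[14,8]:13*6926634+44990231=135036473
Read c(14,6) = 3336118786, c(14,7) = 790943153, c(14,8) = 135036473.

3336118786, 790943153, 135036473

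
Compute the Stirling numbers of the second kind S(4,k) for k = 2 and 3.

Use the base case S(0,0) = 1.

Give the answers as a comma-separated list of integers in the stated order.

7, 6

i=1: T(1,1)=1+1·0=1
i=2: T(2,1)=0+1·1=1 | T(2,2)=1+2·0=1
i=3: T(3,1)=0+1·1=1 | T(3,2)=1+2·1=3 | T(3,3)=1+3·0=1
i=4: T(4,2)=1+2·3=7 | T(4,3)=3+3·1=6
Read S(4,2) = 7, S(4,3) = 6.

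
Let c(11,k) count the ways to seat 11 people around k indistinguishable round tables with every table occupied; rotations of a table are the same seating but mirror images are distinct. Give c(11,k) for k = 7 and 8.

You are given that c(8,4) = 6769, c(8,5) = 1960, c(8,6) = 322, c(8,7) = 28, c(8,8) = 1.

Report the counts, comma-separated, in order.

157773, 18150

[9] T[9,5]:8*1960+6769=22449 · T[9,6]:8*322+1960=4536 · T[9,7]:8*28+322=546 · T[9,8]:8*1+28=36
[10] T[10,6]:9*4536+22449=63273 · T[10,7]:9*546+4536=9450 · T[10,8]:9*36+546=870
[11] T[11,7]:10*9450+63273=157773 · T[11,8]:10*870+9450=18150
Read c(11,7) = 157773, c(11,8) = 18150.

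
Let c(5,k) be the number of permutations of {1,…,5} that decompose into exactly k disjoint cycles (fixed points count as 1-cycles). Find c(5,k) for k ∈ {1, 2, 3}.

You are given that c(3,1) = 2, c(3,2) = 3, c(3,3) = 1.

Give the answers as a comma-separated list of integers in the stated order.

r4: T_4,1=3×2+0=6; T_4,2=3×3+2=11; T_4,3=3×1+3=6
r5: T_5,1=4×6+0=24; T_5,2=4×11+6=50; T_5,3=4×6+11=35
Read c(5,1) = 24, c(5,2) = 50, c(5,3) = 35.

24, 50, 35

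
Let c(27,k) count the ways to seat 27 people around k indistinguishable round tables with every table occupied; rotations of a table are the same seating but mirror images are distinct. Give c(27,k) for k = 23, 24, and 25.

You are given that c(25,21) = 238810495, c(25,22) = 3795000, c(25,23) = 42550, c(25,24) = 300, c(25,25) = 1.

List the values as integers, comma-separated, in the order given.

[26] T[26,22]:25*3795000+238810495=333685495 · T[26,23]:25*42550+3795000=4858750 · T[26,24]:25*300+42550=50050 · T[26,25]:25*1+300=325
[27] T[27,23]:26*4858750+333685495=460012995 · T[27,24]:26*50050+4858750=6160050 · T[27,25]:26*325+50050=58500
Read c(27,23) = 460012995, c(27,24) = 6160050, c(27,25) = 58500.

460012995, 6160050, 58500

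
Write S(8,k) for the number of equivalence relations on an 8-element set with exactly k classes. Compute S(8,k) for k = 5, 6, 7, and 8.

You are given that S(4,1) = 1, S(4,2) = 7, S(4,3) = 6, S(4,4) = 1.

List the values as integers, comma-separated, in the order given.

1050, 266, 28, 1

[5] T[5,2]:2*7+1=15 · T[5,3]:3*6+7=25 · T[5,4]:4*1+6=10 · T[5,5]:5*0+1=1
[6] T[6,3]:3*25+15=90 · T[6,4]:4*10+25=65 · T[6,5]:5*1+10=15 · T[6,6]:6*0+1=1
[7] T[7,4]:4*65+90=350 · T[7,5]:5*15+65=140 · T[7,6]:6*1+15=21 · T[7,7]:7*0+1=1
[8] T[8,5]:5*140+350=1050 · T[8,6]:6*21+140=266 · T[8,7]:7*1+21=28 · T[8,8]:8*0+1=1
Read S(8,5) = 1050, S(8,6) = 266, S(8,7) = 28, S(8,8) = 1.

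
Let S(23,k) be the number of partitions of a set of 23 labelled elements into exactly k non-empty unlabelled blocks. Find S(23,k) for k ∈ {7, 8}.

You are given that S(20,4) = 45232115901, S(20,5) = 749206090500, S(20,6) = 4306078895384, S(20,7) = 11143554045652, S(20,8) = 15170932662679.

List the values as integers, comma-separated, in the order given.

4382641999117305, 9741955019900400

@21  (21,5):749206090500·5+45232115901→3791262568401, (21,6):4306078895384·6+749206090500→26585679462804, (21,7):11143554045652·7+4306078895384→82310957214948, (21,8):15170932662679·8+11143554045652→132511015347084
@22  (22,6):26585679462804·6+3791262568401→163305339345225, (22,7):82310957214948·7+26585679462804→602762379967440, (22,8):132511015347084·8+82310957214948→1142399079991620
@23  (23,7):602762379967440·7+163305339345225→4382641999117305, (23,8):1142399079991620·8+602762379967440→9741955019900400
Read S(23,7) = 4382641999117305, S(23,8) = 9741955019900400.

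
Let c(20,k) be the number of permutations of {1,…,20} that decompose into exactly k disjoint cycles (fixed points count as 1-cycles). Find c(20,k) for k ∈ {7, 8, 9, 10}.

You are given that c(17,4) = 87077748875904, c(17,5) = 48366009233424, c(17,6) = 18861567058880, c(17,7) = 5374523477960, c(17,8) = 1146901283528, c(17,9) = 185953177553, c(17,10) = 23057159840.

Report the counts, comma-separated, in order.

row 18: T[18][5]=17·48366009233424+87077748875904=909299905844112  T[18][6]=17·18861567058880+48366009233424=369012649234384  T[18][7]=17·5374523477960+18861567058880=110228466184200  T[18][8]=17·1146901283528+5374523477960=24871845297936  T[18][9]=17·185953177553+1146901283528=4308105301929  T[18][10]=17·23057159840+185953177553=577924894833
row 19: T[19][6]=18·369012649234384+909299905844112=7551527592063024  T[19][7]=18·110228466184200+369012649234384=2353125040549984  T[19][8]=18·24871845297936+110228466184200=557921681547048  T[19][9]=18·4308105301929+24871845297936=102417740732658  T[19][10]=18·577924894833+4308105301929=14710753408923
row 20: T[20][7]=19·2353125040549984+7551527592063024=52260903362512720  T[20][8]=19·557921681547048+2353125040549984=12953636989943896  T[20][9]=19·102417740732658+557921681547048=2503858755467550  T[20][10]=19·14710753408923+102417740732658=381922055502195
Read c(20,7) = 52260903362512720, c(20,8) = 12953636989943896, c(20,9) = 2503858755467550, c(20,10) = 381922055502195.

52260903362512720, 12953636989943896, 2503858755467550, 381922055502195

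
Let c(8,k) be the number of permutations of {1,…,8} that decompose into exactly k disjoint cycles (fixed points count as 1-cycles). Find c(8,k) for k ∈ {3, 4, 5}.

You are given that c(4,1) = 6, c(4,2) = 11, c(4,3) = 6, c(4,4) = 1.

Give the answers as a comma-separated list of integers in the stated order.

row 5: T[5][1]=4·6+0=24  T[5][2]=4·11+6=50  T[5][3]=4·6+11=35  T[5][4]=4·1+6=10  T[5][5]=4·0+1=1
row 6: T[6][1]=5·24+0=120  T[6][2]=5·50+24=274  T[6][3]=5·35+50=225  T[6][4]=5·10+35=85  T[6][5]=5·1+10=15
row 7: T[7][2]=6·274+120=1764  T[7][3]=6·225+274=1624  T[7][4]=6·85+225=735  T[7][5]=6·15+85=175
row 8: T[8][3]=7·1624+1764=13132  T[8][4]=7·735+1624=6769  T[8][5]=7·175+735=1960
Read c(8,3) = 13132, c(8,4) = 6769, c(8,5) = 1960.

13132, 6769, 1960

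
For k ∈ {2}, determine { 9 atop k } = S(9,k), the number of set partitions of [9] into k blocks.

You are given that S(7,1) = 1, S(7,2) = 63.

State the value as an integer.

[8] T[8,1]:1*1+0=1 · T[8,2]:2*63+1=127
[9] T[9,2]:2*127+1=255
Read S(9,2) = 255.

255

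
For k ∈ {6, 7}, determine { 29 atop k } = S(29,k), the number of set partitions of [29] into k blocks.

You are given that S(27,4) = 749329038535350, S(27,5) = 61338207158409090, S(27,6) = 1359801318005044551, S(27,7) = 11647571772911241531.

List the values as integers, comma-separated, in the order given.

49628317055962639176, 588469772213874823272

r28: T_28,5=5×61338207158409090+749329038535350=307440364830580800; T_28,6=6×1359801318005044551+61338207158409090=8220146115188676396; T_28,7=7×11647571772911241531+1359801318005044551=82892803728383735268
r29: T_29,6=6×8220146115188676396+307440364830580800=49628317055962639176; T_29,7=7×82892803728383735268+8220146115188676396=588469772213874823272
Read S(29,6) = 49628317055962639176, S(29,7) = 588469772213874823272.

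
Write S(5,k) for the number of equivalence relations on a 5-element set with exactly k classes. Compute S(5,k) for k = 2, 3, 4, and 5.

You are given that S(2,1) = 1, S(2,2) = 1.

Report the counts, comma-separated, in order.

i=3: T(3,1)=0+1·1=1 | T(3,2)=1+2·1=3 | T(3,3)=1+3·0=1
i=4: T(4,1)=0+1·1=1 | T(4,2)=1+2·3=7 | T(4,3)=3+3·1=6 | T(4,4)=1+4·0=1
i=5: T(5,2)=1+2·7=15 | T(5,3)=7+3·6=25 | T(5,4)=6+4·1=10 | T(5,5)=1+5·0=1
Read S(5,2) = 15, S(5,3) = 25, S(5,4) = 10, S(5,5) = 1.

15, 25, 10, 1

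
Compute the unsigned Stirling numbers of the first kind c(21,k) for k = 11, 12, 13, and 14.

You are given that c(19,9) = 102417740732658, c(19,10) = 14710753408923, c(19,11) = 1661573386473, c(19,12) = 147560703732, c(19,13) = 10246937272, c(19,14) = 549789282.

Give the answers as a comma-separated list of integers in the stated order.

@20  (20,10):14710753408923·19+102417740732658→381922055502195, (20,11):1661573386473·19+14710753408923→46280647751910, (20,12):147560703732·19+1661573386473→4465226757381, (20,13):10246937272·19+147560703732→342252511900, (20,14):549789282·19+10246937272→20692933630
@21  (21,11):46280647751910·20+381922055502195→1307535010540395, (21,12):4465226757381·20+46280647751910→135585182899530, (21,13):342252511900·20+4465226757381→11310276995381, (21,14):20692933630·20+342252511900→756111184500
Read c(21,11) = 1307535010540395, c(21,12) = 135585182899530, c(21,13) = 11310276995381, c(21,14) = 756111184500.

1307535010540395, 135585182899530, 11310276995381, 756111184500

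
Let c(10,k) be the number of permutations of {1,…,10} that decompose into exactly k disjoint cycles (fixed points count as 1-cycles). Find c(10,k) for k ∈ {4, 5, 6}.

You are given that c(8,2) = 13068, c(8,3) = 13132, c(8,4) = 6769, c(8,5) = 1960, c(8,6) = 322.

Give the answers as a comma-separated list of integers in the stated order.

723680, 269325, 63273

r9: T_9,3=8×13132+13068=118124; T_9,4=8×6769+13132=67284; T_9,5=8×1960+6769=22449; T_9,6=8×322+1960=4536
r10: T_10,4=9×67284+118124=723680; T_10,5=9×22449+67284=269325; T_10,6=9×4536+22449=63273
Read c(10,4) = 723680, c(10,5) = 269325, c(10,6) = 63273.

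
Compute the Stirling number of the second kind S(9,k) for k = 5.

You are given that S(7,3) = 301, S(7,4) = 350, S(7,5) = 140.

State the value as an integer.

6951

[8] T[8,4]:4*350+301=1701 · T[8,5]:5*140+350=1050
[9] T[9,5]:5*1050+1701=6951
Read S(9,5) = 6951.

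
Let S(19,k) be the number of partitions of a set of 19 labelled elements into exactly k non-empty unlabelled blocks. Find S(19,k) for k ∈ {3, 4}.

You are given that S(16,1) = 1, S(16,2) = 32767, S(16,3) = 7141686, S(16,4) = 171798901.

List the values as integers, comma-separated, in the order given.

[17] T[17,1]:1*1+0=1 · T[17,2]:2*32767+1=65535 · T[17,3]:3*7141686+32767=21457825 · T[17,4]:4*171798901+7141686=694337290
[18] T[18,2]:2*65535+1=131071 · T[18,3]:3*21457825+65535=64439010 · T[18,4]:4*694337290+21457825=2798806985
[19] T[19,3]:3*64439010+131071=193448101 · T[19,4]:4*2798806985+64439010=11259666950
Read S(19,3) = 193448101, S(19,4) = 11259666950.

193448101, 11259666950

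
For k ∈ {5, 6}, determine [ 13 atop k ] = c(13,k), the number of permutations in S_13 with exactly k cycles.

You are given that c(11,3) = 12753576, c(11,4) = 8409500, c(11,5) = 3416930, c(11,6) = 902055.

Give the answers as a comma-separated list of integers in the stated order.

657206836, 206070150

r12: T_12,4=11×8409500+12753576=105258076; T_12,5=11×3416930+8409500=45995730; T_12,6=11×902055+3416930=13339535
r13: T_13,5=12×45995730+105258076=657206836; T_13,6=12×13339535+45995730=206070150
Read c(13,5) = 657206836, c(13,6) = 206070150.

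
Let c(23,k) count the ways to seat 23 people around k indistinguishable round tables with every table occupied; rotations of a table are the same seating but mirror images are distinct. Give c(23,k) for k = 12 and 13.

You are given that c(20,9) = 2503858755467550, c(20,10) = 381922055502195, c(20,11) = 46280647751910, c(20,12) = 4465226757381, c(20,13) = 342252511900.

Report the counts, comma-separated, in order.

i=21: T(21,10)=2503858755467550+20·381922055502195=10142299865511450 | T(21,11)=381922055502195+20·46280647751910=1307535010540395 | T(21,12)=46280647751910+20·4465226757381=135585182899530 | T(21,13)=4465226757381+20·342252511900=11310276995381
i=22: T(22,11)=10142299865511450+21·1307535010540395=37600535086859745 | T(22,12)=1307535010540395+21·135585182899530=4154823851430525 | T(22,13)=135585182899530+21·11310276995381=373100999802531
i=23: T(23,12)=37600535086859745+22·4154823851430525=129006659818331295 | T(23,13)=4154823851430525+22·373100999802531=12363045847086207
Read c(23,12) = 129006659818331295, c(23,13) = 12363045847086207.

129006659818331295, 12363045847086207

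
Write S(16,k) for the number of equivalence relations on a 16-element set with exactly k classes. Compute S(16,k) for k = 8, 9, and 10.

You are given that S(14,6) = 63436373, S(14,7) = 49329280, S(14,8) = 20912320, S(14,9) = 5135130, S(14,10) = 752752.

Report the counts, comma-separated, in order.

[15] T[15,7]:7*49329280+63436373=408741333 · T[15,8]:8*20912320+49329280=216627840 · T[15,9]:9*5135130+20912320=67128490 · T[15,10]:10*752752+5135130=12662650
[16] T[16,8]:8*216627840+408741333=2141764053 · T[16,9]:9*67128490+216627840=820784250 · T[16,10]:10*12662650+67128490=193754990
Read S(16,8) = 2141764053, S(16,9) = 820784250, S(16,10) = 193754990.

2141764053, 820784250, 193754990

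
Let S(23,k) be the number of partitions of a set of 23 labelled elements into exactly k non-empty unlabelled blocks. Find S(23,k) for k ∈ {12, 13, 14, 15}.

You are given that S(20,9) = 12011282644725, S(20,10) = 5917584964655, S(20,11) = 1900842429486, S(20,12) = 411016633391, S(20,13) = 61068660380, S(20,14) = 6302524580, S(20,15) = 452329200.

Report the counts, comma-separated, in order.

1672162773483930, 401282560341390, 68629175807115, 8479404429331

r21: T_21,10=10×5917584964655+12011282644725=71187132291275; T_21,11=11×1900842429486+5917584964655=26826851689001; T_21,12=12×411016633391+1900842429486=6833042030178; T_21,13=13×61068660380+411016633391=1204909218331; T_21,14=14×6302524580+61068660380=149304004500; T_21,15=15×452329200+6302524580=13087462580
r22: T_22,11=11×26826851689001+71187132291275=366282500870286; T_22,12=12×6833042030178+26826851689001=108823356051137; T_22,13=13×1204909218331+6833042030178=22496861868481; T_22,14=14×149304004500+1204909218331=3295165281331; T_22,15=15×13087462580+149304004500=345615943200
r23: T_23,12=12×108823356051137+366282500870286=1672162773483930; T_23,13=13×22496861868481+108823356051137=401282560341390; T_23,14=14×3295165281331+22496861868481=68629175807115; T_23,15=15×345615943200+3295165281331=8479404429331
Read S(23,12) = 1672162773483930, S(23,13) = 401282560341390, S(23,14) = 68629175807115, S(23,15) = 8479404429331.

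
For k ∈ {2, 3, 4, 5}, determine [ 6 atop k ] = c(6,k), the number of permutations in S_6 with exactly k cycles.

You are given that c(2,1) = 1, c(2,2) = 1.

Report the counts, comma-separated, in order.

274, 225, 85, 15

i=3: T(3,1)=0+2·1=2 | T(3,2)=1+2·1=3 | T(3,3)=1+2·0=1
i=4: T(4,1)=0+3·2=6 | T(4,2)=2+3·3=11 | T(4,3)=3+3·1=6 | T(4,4)=1+3·0=1
i=5: T(5,1)=0+4·6=24 | T(5,2)=6+4·11=50 | T(5,3)=11+4·6=35 | T(5,4)=6+4·1=10 | T(5,5)=1+4·0=1
i=6: T(6,2)=24+5·50=274 | T(6,3)=50+5·35=225 | T(6,4)=35+5·10=85 | T(6,5)=10+5·1=15
Read c(6,2) = 274, c(6,3) = 225, c(6,4) = 85, c(6,5) = 15.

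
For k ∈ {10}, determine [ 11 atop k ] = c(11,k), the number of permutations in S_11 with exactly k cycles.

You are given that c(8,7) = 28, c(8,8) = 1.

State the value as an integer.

row 9: T[9][8]=8·1+28=36  T[9][9]=8·0+1=1
row 10: T[10][9]=9·1+36=45  T[10][10]=9·0+1=1
row 11: T[11][10]=10·1+45=55
Read c(11,10) = 55.

55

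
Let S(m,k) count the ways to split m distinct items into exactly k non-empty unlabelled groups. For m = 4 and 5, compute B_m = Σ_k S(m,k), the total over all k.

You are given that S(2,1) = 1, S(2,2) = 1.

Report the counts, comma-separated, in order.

15, 52

row 3: T[3][1]=1·1+0=1  T[3][2]=2·1+1=3  T[3][3]=3·0+1=1
row 4: T[4][1]=1·1+0=1  T[4][2]=2·3+1=7  T[4][3]=3·1+3=6  T[4][4]=4·0+1=1
row 5: T[5][1]=1·1+0=1  T[5][2]=2·7+1=15  T[5][3]=3·6+7=25  T[5][4]=4·1+6=10  T[5][5]=5·0+1=1
B_4 = ΣS(4,k) = 1+7+6+1 = 15
B_5 = ΣS(5,k) = 1+15+25+10+1 = 52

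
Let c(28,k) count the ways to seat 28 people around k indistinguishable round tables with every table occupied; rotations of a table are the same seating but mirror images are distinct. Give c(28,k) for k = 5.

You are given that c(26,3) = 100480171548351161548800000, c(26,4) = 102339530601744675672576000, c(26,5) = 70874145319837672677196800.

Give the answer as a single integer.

55278125307966865191587481600

i=27: T(27,4)=100480171548351161548800000+26·102339530601744675672576000=2761307967193712729035776000 | T(27,5)=102339530601744675672576000+26·70874145319837672677196800=1945067308917524165279692800
i=28: T(28,5)=2761307967193712729035776000+27·1945067308917524165279692800=55278125307966865191587481600
Read c(28,5) = 55278125307966865191587481600.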